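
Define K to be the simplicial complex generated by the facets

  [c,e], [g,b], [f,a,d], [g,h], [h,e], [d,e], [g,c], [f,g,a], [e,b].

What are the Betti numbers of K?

Fix the vertex order a < b < c < d < e < f < g < h and write every simplex with vertices in increasing order. Then dim K = 2 and the simplices of K are:

  0-simplices (8): a, b, c, d, e, f, g, h
  1-simplices (12): ad, af, ag, be, bg, ce, cg, de, df, eh, fg, gh
  2-simplices (2): adf, afg

giving chain groups C_0 ≅ Z^8, C_1 ≅ Z^12, C_2 ≅ Z^2.

∂_1: C_1 → C_0 is given by ∂[p,q] = [q] − [p]. For instance
  ∂bg = g − b.
The 8×12 boundary matrix has rank 7 and Smith normal form diag(1,1,1,1,1,1,1).

The boundary map ∂_2: C_2 → C_1 maps a triangle to the signed sum of its edges. For instance
  ∂adf = df − af + ad,
  ∂afg = fg − ag + af.
The resulting 12×2 matrix has rank 2, and its Smith normal form has invariant factors (1,1).

Now H_k = ker ∂_k / im ∂_{k+1}, so:

  H_0: rank C_0 − rank ∂_1 = 8 − 7 = 1, and the invariant factors of ∂_1 are all 1, so H_0 ≅ Z.
  H_1: rank ker ∂_1 − rank ∂_2 = (12 − 7) − 2 = 3, and the invariant factors of ∂_2 are all 1, so H_1 ≅ Z^3.
  H_2: rank ker ∂_2 − rank ∂_3 = (2 − 2) − 0 = 0, and there is no ∂_3, so H_2 ≅ 0.

Hence the Betti numbers are b_0 = 1, b_1 = 3, b_2 = 0.

b_0 = 1, b_1 = 3, b_2 = 0.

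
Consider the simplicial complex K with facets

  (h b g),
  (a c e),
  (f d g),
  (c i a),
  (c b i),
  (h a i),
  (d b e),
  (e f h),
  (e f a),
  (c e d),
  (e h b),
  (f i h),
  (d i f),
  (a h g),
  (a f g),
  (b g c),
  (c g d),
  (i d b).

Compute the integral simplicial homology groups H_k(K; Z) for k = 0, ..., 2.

H_0 ≅ Z,  H_1 ≅ Z ⊕ Z_2,  H_2 = 0.

Fix the vertex order a < b < c < d < e < f < g < h < i and write every simplex with vertices in increasing order. Then dim K = 2 and the simplices of K are:

  0-simplices (9): a, b, c, d, e, f, g, h, i
  1-simplices (27): ac, ae, af, ag, ah, ai, bc, bd, be, bg, bh, bi, cd, ce, cg, ci, de, df, dg, di, ef, eh, fg, fh, fi, gh, hi
  2-simplices (18): ace, aci, aef, afg, agh, ahi, bcg, bci, bde, bdi, beh, bgh, cde, cdg, dfg, dfi, efh, fhi

giving chain groups C_0 ≅ Z^9, C_1 ≅ Z^27, C_2 ≅ Z^18.

Boundary ∂_1: C_1 → C_0 maps an edge to its endpoints' difference, ∂[p,q] = q − p.
This gives a 9×27 integer matrix of rank 8; reducing to Smith normal form yields diagonal entries (1,1,1,1,1,1,1,1).

The boundary map ∂_2: C_2 → C_1 maps a triangle to the signed sum of its edges. For instance
  ∂bgh = gh − bh + bg,
  ∂efh = fh − eh + ef.
As a 27×18 matrix over Z this has rank 18, with invariant factors (1,1,1,1,1,1,1,1,1,1,1,1,1,1,1,1,1,2).

Reading off H_k = ker ∂_k / im ∂_{k+1}:

  H_0: rank C_0 − rank ∂_1 = 9 − 8 = 1, and the invariant factors of ∂_1 are all 1, so H_0 = Z.
  H_1: rank ker ∂_1 − rank ∂_2 = (27 − 8) − 18 = 1, and ∂_2 has invariant factor 2 > 1, so H_1 = Z ⊕ Z_2.
  H_2: rank ker ∂_2 − rank ∂_3 = (18 − 18) − 0 = 0, and there is no ∂_3, so H_2 = 0.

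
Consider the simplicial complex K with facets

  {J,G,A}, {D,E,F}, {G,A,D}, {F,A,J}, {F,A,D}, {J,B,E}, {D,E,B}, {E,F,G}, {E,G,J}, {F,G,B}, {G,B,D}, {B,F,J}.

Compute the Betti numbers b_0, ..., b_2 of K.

K has 7 vertices, 18 edges, 12 triangles.
rank ∂_0 = 0, rank ∂_1 = 6 ⇒ b_0 = 7 − 0 − 6 = 1; all invariant factors of ∂_1 are 1 so no torsion. So H_0 ≅ Z.
rank ∂_1 = 6, rank ∂_2 = 12 ⇒ b_1 = 18 − 6 − 12 = 0; ∂_2 has invariant factor(s) [2] giving torsion. So H_1 ≅ Z/2.
rank ∂_2 = 12, rank ∂_3 = 0 ⇒ b_2 = 12 − 12 − 0 = 0. So H_2 ≅ 0.

b_0 = 1, b_1 = 0, b_2 = 0.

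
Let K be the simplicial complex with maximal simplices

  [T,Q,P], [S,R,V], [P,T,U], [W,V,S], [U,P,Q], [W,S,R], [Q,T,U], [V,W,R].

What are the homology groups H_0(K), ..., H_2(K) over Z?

H_0 = Z^2,  H_1 = 0,  H_2 = Z^2.

Take the total order P < Q < R < S < T < U < V < W on the vertex set. Then K (dimension 2) consists of the simplices:

  0-simplices (8): P, Q, R, S, T, U, V, W
  1-simplices (12): PQ, PT, PU, QT, QU, RS, RV, RW, SV, SW, TU, VW
  2-simplices (8): PQT, PQU, PTU, QTU, RSV, RSW, RVW, SVW

giving chain groups C_0 ≅ Z^8, C_1 ≅ Z^12, C_2 ≅ Z^8.

Boundary ∂_1: C_1 → C_0 sends each edge [p,q] (with p < q) to q − p. For instance
  ∂SW = W − S.
This gives a 8×12 integer matrix of rank 6; reducing to Smith normal form yields diagonal entries (1,1,1,1,1,1).

The boundary map ∂_2: C_2 → C_1 acts by ∂[p,q,r] = [q,r] − [p,r] + [p,q]. For instance
  ∂PQU = QU − PU + PQ,
  ∂PTU = TU − PU + PT.
This gives a 12×8 integer matrix of rank 6; reducing to Smith normal form yields diagonal entries (1,1,1,1,1,1).

Now H_k = ker ∂_k / im ∂_{k+1}, so:

  H_0: rank C_0 − rank ∂_1 = 8 − 6 = 2, and the invariant factors of ∂_1 are all 1, so H_0 = Z^2.
  H_1: rank ker ∂_1 − rank ∂_2 = (12 − 6) − 6 = 0, and the invariant factors of ∂_2 are all 1, so H_1 = 0.
  H_2: rank ker ∂_2 − rank ∂_3 = (8 − 6) − 0 = 2, and there is no ∂_3, so H_2 = Z^2.

As a check, the Euler characteristic is 8 − 12 + 8 = 4, which agrees with 2 − 0 + 2 = 4.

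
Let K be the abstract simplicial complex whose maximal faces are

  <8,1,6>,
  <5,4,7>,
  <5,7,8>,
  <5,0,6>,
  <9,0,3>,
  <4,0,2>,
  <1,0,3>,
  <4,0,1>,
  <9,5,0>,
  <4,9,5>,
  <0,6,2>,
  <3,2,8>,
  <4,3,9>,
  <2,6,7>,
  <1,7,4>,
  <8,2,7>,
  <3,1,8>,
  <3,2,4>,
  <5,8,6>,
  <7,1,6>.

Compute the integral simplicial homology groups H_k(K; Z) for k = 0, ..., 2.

We work with the vertex ordering 0 < 1 < 2 < 3 < 4 < 5 < 6 < 7 < 8 < 9. The simplices of K, each written with vertices in increasing order, are:

  0-simplices (10): [0], [1], [2], [3], [4], [5], [6], [7], [8], [9]
  1-simplices (30): (30 of them)
  2-simplices (20): (20 of them)

Hence C_0 ≅ Z^10, C_1 ≅ Z^30, C_2 ≅ Z^20.

The boundary map ∂_1: C_1 → C_0 is given by ∂[p,q] = [q] − [p].
This gives a 10×30 integer matrix of rank 9; reducing to Smith normal form yields diagonal entries (1,1,1,1,1,1,1,1,1).

∂_2: C_2 → C_1 maps a triangle to the signed sum of its edges. For instance
  ∂[0,1,4] = [1,4] − [0,4] + [0,1],
  ∂[0,2,4] = [2,4] − [0,4] + [0,2].
As a 30×20 matrix over Z this has rank 20, with invariant factors (1,1,1,1,1,1,1,1,1,1,1,1,1,1,1,1,1,1,1,2).

From H_k ≅ ker(∂_k) / im(∂_{k+1}) we obtain:

  H_0: rank C_0 − rank ∂_1 = 10 − 9 = 1, and the invariant factors of ∂_1 are all 1, so H_0 = Z.
  H_1: rank ker ∂_1 − rank ∂_2 = (30 − 9) − 20 = 1, and ∂_2 has invariant factor 2 > 1, so H_1 = Z ⊕ Z_2.
  H_2: rank ker ∂_2 − rank ∂_3 = (20 − 20) − 0 = 0, and there is no ∂_3, so H_2 = 0.

As a check, the Euler characteristic is 10 − 30 + 20 = 0, which agrees with 1 − 1 + 0 = 0.
(K is a triangulation of the Klein bottle.)

H_0 = Z,  H_1 = Z ⊕ Z_2,  H_2 = 0.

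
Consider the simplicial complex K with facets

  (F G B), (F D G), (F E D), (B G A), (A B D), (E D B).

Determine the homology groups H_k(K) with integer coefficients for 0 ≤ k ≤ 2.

H_0 = Z,  H_1 = Z,  H_2 = 0.

Fix the vertex order A < B < D < E < F < G and write every simplex with vertices in increasing order. Then dim K = 2 and the simplices of K are:

  0-simplices (6): A, B, D, E, F, G
  1-simplices (12): AB, AD, AG, BD, BE, BF, BG, DE, DF, DG, EF, FG
  2-simplices (6): ABD, ABG, BDE, BFG, DEF, DFG

Hence C_0 ≅ Z^6, C_1 ≅ Z^12, C_2 ≅ Z^6.

∂_1: C_1 → C_0 sends each edge [p,q] (with p < q) to q − p.
This gives a 6×12 integer matrix of rank 5; reducing to Smith normal form yields diagonal entries (1,1,1,1,1).

Boundary ∂_2: C_2 → C_1 sends each 2-simplex [p,q,r] to [q,r] − [p,r] + [p,q]. For instance
  ∂BFG = FG − BG + BF,
  ∂DFG = FG − DG + DF.
As a 12×6 matrix over Z this has rank 6, with invariant factors (1,1,1,1,1,1).

Computing H_k = (kernel of ∂_k) / (image of ∂_{k+1}):

  H_0: rank C_0 − rank ∂_1 = 6 − 5 = 1, and the invariant factors of ∂_1 are all 1, so H_0 ≅ Z.
  H_1: rank ker ∂_1 − rank ∂_2 = (12 − 5) − 6 = 1, and the invariant factors of ∂_2 are all 1, so H_1 ≅ Z.
  H_2: rank ker ∂_2 − rank ∂_3 = (6 − 6) − 0 = 0, and there is no ∂_3, so H_2 ≅ 0.

As a check, the Euler characteristic is 6 − 12 + 6 = 0, which agrees with 1 − 1 + 0 = 0.
(K is a triangulation of the cylinder S^1 x I.)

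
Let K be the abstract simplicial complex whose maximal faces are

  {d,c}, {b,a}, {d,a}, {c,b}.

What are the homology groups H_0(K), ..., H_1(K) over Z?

Order the vertices as a < b < c < d. Listing each simplex with vertices in this order, K has dimension 1 with simplices:

  0-simplices (4): a, b, c, d
  1-simplices (4): ab, ad, bc, cd

Hence C_0 ≅ Z^4, C_1 ≅ Z^4.

∂_1: C_1 → C_0 is given by ∂[p,q] = [q] − [p].
The 4×4 boundary matrix has rank 3 and Smith normal form diag(1,1,1).

From H_k ≅ ker(∂_k) / im(∂_{k+1}) we obtain:

  H_0: rank C_0 − rank ∂_1 = 4 − 3 = 1, and the invariant factors of ∂_1 are all 1, so H_0 ≅ Z.
  H_1: rank ker ∂_1 − rank ∂_2 = (4 − 3) − 0 = 1, and there is no ∂_2, so H_1 ≅ Z.

As a check, the Euler characteristic is 4 − 4 = 0, which agrees with 1 − 1 = 0.

H_0 = Z,  H_1 = Z.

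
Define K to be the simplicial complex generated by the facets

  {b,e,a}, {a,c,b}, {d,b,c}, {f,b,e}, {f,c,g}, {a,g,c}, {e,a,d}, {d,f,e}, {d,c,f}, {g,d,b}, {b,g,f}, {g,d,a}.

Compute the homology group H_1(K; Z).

H_1 ≅ Z/2Z.

Order the vertices as a < b < c < d < e < f < g. Listing each simplex with vertices in this order, K has dimension 2 with simplices:

  0-simplices (7): a, b, c, d, e, f, g
  1-simplices (18): ab, ac, ad, ae, ag, bc, bd, be, bf, bg, cd, cf, cg, de, df, dg, ef, fg
  2-simplices (12): abc, abe, acg, ade, adg, bcd, bdg, bef, bfg, cdf, cfg, def

giving chain groups C_0 ≅ Z^7, C_1 ≅ Z^18, C_2 ≅ Z^12.

The boundary map ∂_1: C_1 → C_0 maps an edge to its endpoints' difference, ∂[p,q] = q − p.
This gives a 7×18 integer matrix of rank 6; reducing to Smith normal form yields diagonal entries (1,1,1,1,1,1).

The boundary map ∂_2: C_2 → C_1 sends each 2-simplex [p,q,r] to [q,r] − [p,r] + [p,q]. For instance
  ∂ade = de − ae + ad,
  ∂cdf = df − cf + cd.
This gives a 18×12 integer matrix of rank 12; reducing to Smith normal form yields diagonal entries (1,1,1,1,1,1,1,1,1,1,1,2).

Computing H_k = (kernel of ∂_k) / (image of ∂_{k+1}):

  H_1: rank ker ∂_1 − rank ∂_2 = (18 − 6) − 12 = 0, and ∂_2 has invariant factor 2 > 1, so H_1 = Z/2Z.

(K is a triangulation of the real projective plane RP^2.)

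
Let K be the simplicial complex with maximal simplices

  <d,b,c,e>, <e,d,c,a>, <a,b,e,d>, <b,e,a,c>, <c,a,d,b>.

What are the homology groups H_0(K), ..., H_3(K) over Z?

H_0 ≅ Z,  H_1 = 0,  H_2 = 0,  H_3 ≅ Z.

K has 5 vertices, 10 edges, 10 triangles, 5 3-simplices.
rank ∂_0 = 0, rank ∂_1 = 4 ⇒ b_0 = 5 − 0 − 4 = 1; all invariant factors of ∂_1 are 1 so no torsion. So H_0 ≅ Z.
rank ∂_1 = 4, rank ∂_2 = 6 ⇒ b_1 = 10 − 4 − 6 = 0; all invariant factors of ∂_2 are 1 so no torsion. So H_1 ≅ 0.
rank ∂_2 = 6, rank ∂_3 = 4 ⇒ b_2 = 10 − 6 − 4 = 0; all invariant factors of ∂_3 are 1 so no torsion. So H_2 ≅ 0.
rank ∂_3 = 4, rank ∂_4 = 0 ⇒ b_3 = 5 − 4 − 0 = 1. So H_3 ≅ Z.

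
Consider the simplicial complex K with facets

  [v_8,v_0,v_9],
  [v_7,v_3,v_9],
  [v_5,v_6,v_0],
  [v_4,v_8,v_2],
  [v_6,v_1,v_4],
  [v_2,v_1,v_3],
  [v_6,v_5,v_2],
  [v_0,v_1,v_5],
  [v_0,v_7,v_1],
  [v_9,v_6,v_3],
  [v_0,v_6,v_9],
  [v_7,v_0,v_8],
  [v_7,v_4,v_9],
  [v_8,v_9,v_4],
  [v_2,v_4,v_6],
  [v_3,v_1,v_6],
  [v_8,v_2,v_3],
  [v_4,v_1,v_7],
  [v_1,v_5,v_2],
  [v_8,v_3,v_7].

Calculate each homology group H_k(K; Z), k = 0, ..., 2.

H_0 = Z,  H_1 = Z ⊕ Z/2,  H_2 = 0.

K has 10 vertices, 30 edges, 20 triangles.
rank ∂_0 = 0, rank ∂_1 = 9 ⇒ b_0 = 10 − 0 − 9 = 1; all invariant factors of ∂_1 are 1 so no torsion. So H_0 = Z.
rank ∂_1 = 9, rank ∂_2 = 20 ⇒ b_1 = 30 − 9 − 20 = 1; ∂_2 has invariant factor(s) [2] giving torsion. So H_1 = Z ⊕ Z/2.
rank ∂_2 = 20, rank ∂_3 = 0 ⇒ b_2 = 20 − 20 − 0 = 0. So H_2 = 0.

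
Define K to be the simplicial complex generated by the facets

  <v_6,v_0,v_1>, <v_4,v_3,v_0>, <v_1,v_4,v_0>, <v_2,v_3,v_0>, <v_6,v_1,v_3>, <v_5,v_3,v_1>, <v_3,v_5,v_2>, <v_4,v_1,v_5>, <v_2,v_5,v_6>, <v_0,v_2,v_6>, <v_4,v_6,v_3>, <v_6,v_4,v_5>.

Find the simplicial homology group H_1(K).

We work with the vertex ordering v_0 < v_1 < v_2 < v_3 < v_4 < v_5 < v_6. The simplices of K, each written with vertices in increasing order, are:

  0-simplices (7): [v_0], [v_1], [v_2], [v_3], [v_4], [v_5], [v_6]
  1-simplices (18): (18 of them)
  2-simplices (12): (12 of them)

so the chain groups are C_0 ≅ Z^7, C_1 ≅ Z^18, C_2 ≅ Z^12.

∂_1: C_1 → C_0 maps an edge to its endpoints' difference, ∂[p,q] = q − p. For instance
  ∂[v_3,v_4] = [v_4] − [v_3].
This gives a 7×18 integer matrix of rank 6; reducing to Smith normal form yields diagonal entries (1,1,1,1,1,1).

∂_2: C_2 → C_1 sends each 2-simplex [p,q,r] to [q,r] − [p,r] + [p,q]. For instance
  ∂[v_1,v_3,v_5] = [v_3,v_5] − [v_1,v_5] + [v_1,v_3],
  ∂[v_0,v_3,v_4] = [v_3,v_4] − [v_0,v_4] + [v_0,v_3].
As a 18×12 matrix over Z this has rank 12, with invariant factors (1,1,1,1,1,1,1,1,1,1,1,2).

Computing H_k = (kernel of ∂_k) / (image of ∂_{k+1}):

  H_1: rank ker ∂_1 − rank ∂_2 = (18 − 6) − 12 = 0, and ∂_2 has invariant factor 2 > 1, so H_1 = Z/2.

H_1 = Z/2.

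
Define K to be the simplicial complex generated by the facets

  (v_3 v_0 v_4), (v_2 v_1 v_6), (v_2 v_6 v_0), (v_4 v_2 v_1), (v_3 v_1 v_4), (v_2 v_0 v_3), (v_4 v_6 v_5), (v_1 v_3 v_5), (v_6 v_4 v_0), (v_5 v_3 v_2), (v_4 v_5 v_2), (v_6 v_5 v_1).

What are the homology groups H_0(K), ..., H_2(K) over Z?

We work with the vertex ordering v_0 < v_1 < v_2 < v_3 < v_4 < v_5 < v_6. The simplices of K, each written with vertices in increasing order, are:

  0-simplices (7): [v_0], [v_1], [v_2], [v_3], [v_4], [v_5], [v_6]
  1-simplices (18): (18 of them)
  2-simplices (12): (12 of them)

Hence C_0 ≅ Z^7, C_1 ≅ Z^18, C_2 ≅ Z^12.

The boundary map ∂_1: C_1 → C_0 sends each edge [p,q] (with p < q) to q − p. For instance
  ∂[v_2,v_4] = [v_4] − [v_2].
This gives a 7×18 integer matrix of rank 6; reducing to Smith normal form yields diagonal entries (1,1,1,1,1,1).

∂_2: C_2 → C_1 acts by ∂[p,q,r] = [q,r] − [p,r] + [p,q]. For instance
  ∂[v_2,v_3,v_5] = [v_3,v_5] − [v_2,v_5] + [v_2,v_3],
  ∂[v_0,v_3,v_4] = [v_3,v_4] − [v_0,v_4] + [v_0,v_3].
This gives a 18×12 integer matrix of rank 12; reducing to Smith normal form yields diagonal entries (1,1,1,1,1,1,1,1,1,1,1,2).

Computing H_k = (kernel of ∂_k) / (image of ∂_{k+1}):

  H_0: rank C_0 − rank ∂_1 = 7 − 6 = 1, and the invariant factors of ∂_1 are all 1, so H_0 ≅ Z.
  H_1: rank ker ∂_1 − rank ∂_2 = (18 − 6) − 12 = 0, and ∂_2 has invariant factor 2 > 1, so H_1 ≅ Z_2.
  H_2: rank ker ∂_2 − rank ∂_3 = (12 − 12) − 0 = 0, and there is no ∂_3, so H_2 ≅ 0.

H_0 ≅ Z,  H_1 ≅ Z_2,  H_2 = 0.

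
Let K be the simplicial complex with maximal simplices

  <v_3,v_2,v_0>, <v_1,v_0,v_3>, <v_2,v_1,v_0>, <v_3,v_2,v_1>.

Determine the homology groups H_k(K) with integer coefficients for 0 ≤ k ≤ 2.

H_0 ≅ Z,  H_1 = 0,  H_2 ≅ Z.

Order the vertices as v_0 < v_1 < v_2 < v_3. Listing each simplex with vertices in this order, K has dimension 2 with simplices:

  0-simplices (4): [v_0], [v_1], [v_2], [v_3]
  1-simplices (6): [v_0,v_1], [v_0,v_2], [v_0,v_3], [v_1,v_2], [v_1,v_3], [v_2,v_3]
  2-simplices (4): [v_0,v_1,v_2], [v_0,v_1,v_3], [v_0,v_2,v_3], [v_1,v_2,v_3]

so the chain groups are C_0 ≅ Z^4, C_1 ≅ Z^6, C_2 ≅ Z^4.

The boundary map ∂_1: C_1 → C_0 is given by ∂[p,q] = [q] − [p]. For instance
  ∂[v_2,v_3] = [v_3] − [v_2].
The 4×6 boundary matrix has rank 3 and Smith normal form diag(1,1,1).

∂_2: C_2 → C_1 sends each 2-simplex [p,q,r] to [q,r] − [p,r] + [p,q]. For instance
  ∂[v_0,v_2,v_3] = [v_2,v_3] − [v_0,v_3] + [v_0,v_2],
  ∂[v_1,v_2,v_3] = [v_2,v_3] − [v_1,v_3] + [v_1,v_2].
As a 6×4 matrix over Z this has rank 3, with invariant factors (1,1,1).

Reading off H_k = ker ∂_k / im ∂_{k+1}:

  H_0: rank C_0 − rank ∂_1 = 4 − 3 = 1, and the invariant factors of ∂_1 are all 1, so H_0 ≅ Z.
  H_1: rank ker ∂_1 − rank ∂_2 = (6 − 3) − 3 = 0, and the invariant factors of ∂_2 are all 1, so H_1 ≅ 0.
  H_2: rank ker ∂_2 − rank ∂_3 = (4 − 3) − 0 = 1, and there is no ∂_3, so H_2 ≅ Z.

(K is a triangulation of the 2-sphere S^2.)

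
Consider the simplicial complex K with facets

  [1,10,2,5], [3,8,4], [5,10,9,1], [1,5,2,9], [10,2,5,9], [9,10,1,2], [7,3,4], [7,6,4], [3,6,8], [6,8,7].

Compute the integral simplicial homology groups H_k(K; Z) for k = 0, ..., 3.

Order the vertices as 1 < 2 < 3 < 4 < 5 < 6 < 7 < 8 < 9 < 10. Listing each simplex with vertices in this order, K has dimension 3 with simplices:

  0-simplices (10): [1], [2], [3], [4], [5], [6], [7], [8], [9], [10]
  1-simplices (20): [1,2], [1,5], [1,9], [1,10], [2,5], [2,9], [2,10], [3,4], [3,6], [3,7], [3,8], [4,6], [4,7], [4,8], [5,9], [5,10], [6,7], [6,8], [7,8], [9,10]
  2-simplices (15): [1,2,5], [1,2,9], [1,2,10], [1,5,9], [1,5,10], [1,9,10], [2,5,9], [2,5,10], [2,9,10], [3,4,7], [3,4,8], [3,6,8], [4,6,7], [5,9,10], [6,7,8]
  3-simplices (5): [1,2,5,9], [1,2,5,10], [1,2,9,10], [1,5,9,10], [2,5,9,10]

giving chain groups C_0 ≅ Z^10, C_1 ≅ Z^20, C_2 ≅ Z^15, C_3 ≅ Z^5.

The boundary map ∂_1: C_1 → C_0 sends each edge [p,q] (with p < q) to q − p.
As a 10×20 matrix over Z this has rank 8, with invariant factors (1,1,1,1,1,1,1,1).

Boundary ∂_2: C_2 → C_1 acts by ∂[p,q,r] = [q,r] − [p,r] + [p,q]. For instance
  ∂[1,2,9] = [2,9] − [1,9] + [1,2],
  ∂[1,5,9] = [5,9] − [1,9] + [1,5].
This gives a 20×15 integer matrix of rank 11; reducing to Smith normal form yields diagonal entries (1,1,1,1,1,1,1,1,1,1,1).

∂_3: C_3 → C_2 sends each 3-simplex σ to the alternating sum Σ_i (−1)^i (σ with its i-th vertex removed). For instance
  ∂[1,5,9,10] = [5,9,10] − [1,9,10] + [1,5,10] − [1,5,9],
  ∂[1,2,5,10] = [2,5,10] − [1,5,10] + [1,2,10] − [1,2,5].
The resulting 15×5 matrix has rank 4, and its Smith normal form has invariant factors (1,1,1,1).

From H_k ≅ ker(∂_k) / im(∂_{k+1}) we obtain:

  H_0: rank C_0 − rank ∂_1 = 10 − 8 = 2, and the invariant factors of ∂_1 are all 1, so H_0 = Z^2.
  H_1: rank ker ∂_1 − rank ∂_2 = (20 − 8) − 11 = 1, and the invariant factors of ∂_2 are all 1, so H_1 = Z.
  H_2: rank ker ∂_2 − rank ∂_3 = (15 − 11) − 4 = 0, and the invariant factors of ∂_3 are all 1, so H_2 = 0.
  H_3: rank ker ∂_3 − rank ∂_4 = (5 − 4) − 0 = 1, and there is no ∂_4, so H_3 = Z.

H_0 ≅ Z^2,  H_1 ≅ Z,  H_2 = 0,  H_3 ≅ Z.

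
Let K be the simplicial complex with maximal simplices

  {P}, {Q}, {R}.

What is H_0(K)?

Order the vertices as P < Q < R. Listing each simplex with vertices in this order, K has dimension 0 with simplices:

  0-simplices (3): P, Q, R

so the chain groups are C_0 ≅ Z^3.

Now H_k = ker ∂_k / im ∂_{k+1}, so:

  H_0: rank C_0 − rank ∂_1 = 3 − 0 = 3, and there is no ∂_1, so H_0 ≅ Z^3.

H_0 = Z^3.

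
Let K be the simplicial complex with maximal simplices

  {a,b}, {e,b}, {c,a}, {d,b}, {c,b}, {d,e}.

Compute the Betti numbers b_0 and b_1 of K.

b_0 = 1, b_1 = 2.

Order the vertices as a < b < c < d < e. Listing each simplex with vertices in this order, K has dimension 1 with simplices:

  0-simplices (5): a, b, c, d, e
  1-simplices (6): ab, ac, bc, bd, be, de

giving chain groups C_0 ≅ Z^5, C_1 ≅ Z^6.

∂_1: C_1 → C_0 sends each edge [p,q] (with p < q) to q − p.
This gives a 5×6 integer matrix of rank 4; reducing to Smith normal form yields diagonal entries (1,1,1,1).

Computing H_k = (kernel of ∂_k) / (image of ∂_{k+1}):

  H_0: rank C_0 − rank ∂_1 = 5 − 4 = 1, and the invariant factors of ∂_1 are all 1, so H_0 ≅ Z.
  H_1: rank ker ∂_1 − rank ∂_2 = (6 − 4) − 0 = 2, and there is no ∂_2, so H_1 ≅ Z^2.

Hence the Betti numbers are b_0 = 1, b_1 = 2.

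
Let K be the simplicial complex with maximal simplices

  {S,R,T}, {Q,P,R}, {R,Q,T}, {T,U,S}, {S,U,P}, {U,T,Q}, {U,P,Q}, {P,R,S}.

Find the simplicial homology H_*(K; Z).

H_0 = Z,  H_1 = 0,  H_2 = Z.

Fix the vertex order P < Q < R < S < T < U and write every simplex with vertices in increasing order. Then dim K = 2 and the simplices of K are:

  0-simplices (6): P, Q, R, S, T, U
  1-simplices (12): PQ, PR, PS, PU, QR, QT, QU, RS, RT, ST, SU, TU
  2-simplices (8): PQR, PQU, PRS, PSU, QRT, QTU, RST, STU

Hence C_0 ≅ Z^6, C_1 ≅ Z^12, C_2 ≅ Z^8.

The boundary map ∂_1: C_1 → C_0 is given by ∂[p,q] = [q] − [p]. For instance
  ∂ST = T − S.
The resulting 6×12 matrix has rank 5, and its Smith normal form has invariant factors (1,1,1,1,1).

The boundary map ∂_2: C_2 → C_1 sends each 2-simplex [p,q,r] to [q,r] − [p,r] + [p,q]. For instance
  ∂PRS = RS − PS + PR,
  ∂PSU = SU − PU + PS.
The 12×8 boundary matrix has rank 7 and Smith normal form diag(1,1,1,1,1,1,1).

From H_k ≅ ker(∂_k) / im(∂_{k+1}) we obtain:

  H_0: rank C_0 − rank ∂_1 = 6 − 5 = 1, and the invariant factors of ∂_1 are all 1, so H_0 = Z.
  H_1: rank ker ∂_1 − rank ∂_2 = (12 − 5) − 7 = 0, and the invariant factors of ∂_2 are all 1, so H_1 = 0.
  H_2: rank ker ∂_2 − rank ∂_3 = (8 − 7) − 0 = 1, and there is no ∂_3, so H_2 = Z.

(K is a triangulation of the 2-sphere S^2.)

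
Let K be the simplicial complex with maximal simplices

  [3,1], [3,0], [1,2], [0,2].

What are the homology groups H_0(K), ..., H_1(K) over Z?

H_0 = Z,  H_1 = Z.

Fix the vertex order 0 < 1 < 2 < 3 and write every simplex with vertices in increasing order. Then dim K = 1 and the simplices of K are:

  0-simplices (4): [0], [1], [2], [3]
  1-simplices (4): [0,2], [0,3], [1,2], [1,3]

so the chain groups are C_0 ≅ Z^4, C_1 ≅ Z^4.

Boundary ∂_1: C_1 → C_0 maps an edge to its endpoints' difference, ∂[p,q] = q − p. For instance
  ∂[1,3] = [3] − [1].
The resulting 4×4 matrix has rank 3, and its Smith normal form has invariant factors (1,1,1).

Computing H_k = (kernel of ∂_k) / (image of ∂_{k+1}):

  H_0: rank C_0 − rank ∂_1 = 4 − 3 = 1, and the invariant factors of ∂_1 are all 1, so H_0 ≅ Z.
  H_1: rank ker ∂_1 − rank ∂_2 = (4 − 3) − 0 = 1, and there is no ∂_2, so H_1 ≅ Z.

As a check, the Euler characteristic is 4 − 4 = 0, which agrees with 1 − 1 = 0.
(K is a triangulation of the circle S^1.)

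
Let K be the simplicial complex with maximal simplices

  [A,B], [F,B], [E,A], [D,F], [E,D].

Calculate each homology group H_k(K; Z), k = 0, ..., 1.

H_0 = Z,  H_1 = Z.

Take the total order A < B < D < E < F on the vertex set. Then K (dimension 1) consists of the simplices:

  0-simplices (5): A, B, D, E, F
  1-simplices (5): AB, AE, BF, DE, DF

giving chain groups C_0 ≅ Z^5, C_1 ≅ Z^5.

The boundary map ∂_1: C_1 → C_0 maps an edge to its endpoints' difference, ∂[p,q] = q − p. For instance
  ∂AE = E − A.
The 5×5 boundary matrix has rank 4 and Smith normal form diag(1,1,1,1).

From H_k ≅ ker(∂_k) / im(∂_{k+1}) we obtain:

  H_0: rank C_0 − rank ∂_1 = 5 − 4 = 1, and the invariant factors of ∂_1 are all 1, so H_0 = Z.
  H_1: rank ker ∂_1 − rank ∂_2 = (5 − 4) − 0 = 1, and there is no ∂_2, so H_1 = Z.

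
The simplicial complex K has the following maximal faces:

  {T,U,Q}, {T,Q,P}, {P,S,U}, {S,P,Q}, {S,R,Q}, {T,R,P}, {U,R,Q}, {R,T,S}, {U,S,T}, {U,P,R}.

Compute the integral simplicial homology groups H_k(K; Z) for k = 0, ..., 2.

H_0 = Z,  H_1 = Z/2,  H_2 = 0.

K has 6 vertices, 15 edges, 10 triangles.
rank ∂_0 = 0, rank ∂_1 = 5 ⇒ b_0 = 6 − 0 − 5 = 1; all invariant factors of ∂_1 are 1 so no torsion. So H_0 = Z.
rank ∂_1 = 5, rank ∂_2 = 10 ⇒ b_1 = 15 − 5 − 10 = 0; ∂_2 has invariant factor(s) [2] giving torsion. So H_1 = Z/2.
rank ∂_2 = 10, rank ∂_3 = 0 ⇒ b_2 = 10 − 10 − 0 = 0. So H_2 = 0.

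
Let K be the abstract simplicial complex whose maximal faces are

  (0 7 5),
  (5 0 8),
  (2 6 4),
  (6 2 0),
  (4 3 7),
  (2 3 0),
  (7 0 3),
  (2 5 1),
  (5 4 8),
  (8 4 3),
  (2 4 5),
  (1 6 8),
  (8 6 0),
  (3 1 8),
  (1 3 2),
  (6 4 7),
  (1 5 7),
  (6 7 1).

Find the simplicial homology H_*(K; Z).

H_0 = Z,  H_1 = Z^2,  H_2 = Z.

Take the total order 0 < 1 < 2 < 3 < 4 < 5 < 6 < 7 < 8 on the vertex set. Then K (dimension 2) consists of the simplices:

  0-simplices (9): [0], [1], [2], [3], [4], [5], [6], [7], [8]
  1-simplices (27): (27 of them)
  2-simplices (18): [0,2,3], [0,2,6], [0,3,7], [0,5,7], [0,5,8], [0,6,8], [1,2,3], [1,2,5], [1,3,8], [1,5,7], [1,6,7], [1,6,8], [2,4,5], [2,4,6], [3,4,7], [3,4,8], [4,5,8], [4,6,7]

giving chain groups C_0 ≅ Z^9, C_1 ≅ Z^27, C_2 ≅ Z^18.

The boundary map ∂_1: C_1 → C_0 is given by ∂[p,q] = [q] − [p]. For instance
  ∂[6,8] = [8] − [6].
This gives a 9×27 integer matrix of rank 8; reducing to Smith normal form yields diagonal entries (1,1,1,1,1,1,1,1).

Boundary ∂_2: C_2 → C_1 maps a triangle to the signed sum of its edges. For instance
  ∂[1,6,8] = [6,8] − [1,8] + [1,6],
  ∂[0,5,8] = [5,8] − [0,8] + [0,5].
As a 27×18 matrix over Z this has rank 17, with invariant factors (1,1,1,1,1,1,1,1,1,1,1,1,1,1,1,1,1).

From H_k ≅ ker(∂_k) / im(∂_{k+1}) we obtain:

  H_0: rank C_0 − rank ∂_1 = 9 − 8 = 1, and the invariant factors of ∂_1 are all 1, so H_0 ≅ Z.
  H_1: rank ker ∂_1 − rank ∂_2 = (27 − 8) − 17 = 2, and the invariant factors of ∂_2 are all 1, so H_1 ≅ Z^2.
  H_2: rank ker ∂_2 − rank ∂_3 = (18 − 17) − 0 = 1, and there is no ∂_3, so H_2 ≅ Z.

As a check, the Euler characteristic is 9 − 27 + 18 = 0, which agrees with 1 − 2 + 1 = 0.
(K is a triangulation of the torus T^2.)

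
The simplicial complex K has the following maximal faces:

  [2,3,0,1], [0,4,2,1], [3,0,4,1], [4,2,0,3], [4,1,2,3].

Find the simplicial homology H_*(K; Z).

Order the vertices as 0 < 1 < 2 < 3 < 4. Listing each simplex with vertices in this order, K has dimension 3 with simplices:

  0-simplices (5): [0], [1], [2], [3], [4]
  1-simplices (10): [0,1], [0,2], [0,3], [0,4], [1,2], [1,3], [1,4], [2,3], [2,4], [3,4]
  2-simplices (10): [0,1,2], [0,1,3], [0,1,4], [0,2,3], [0,2,4], [0,3,4], [1,2,3], [1,2,4], [1,3,4], [2,3,4]
  3-simplices (5): [0,1,2,3], [0,1,2,4], [0,1,3,4], [0,2,3,4], [1,2,3,4]

so the chain groups are C_0 ≅ Z^5, C_1 ≅ Z^10, C_2 ≅ Z^10, C_3 ≅ Z^5.

The boundary map ∂_1: C_1 → C_0 is given by ∂[p,q] = [q] − [p]. For instance
  ∂[1,3] = [3] − [1].
The resulting 5×10 matrix has rank 4, and its Smith normal form has invariant factors (1,1,1,1).

Boundary ∂_2: C_2 → C_1 sends each 2-simplex [p,q,r] to [q,r] − [p,r] + [p,q]. For instance
  ∂[0,2,4] = [2,4] − [0,4] + [0,2],
  ∂[1,2,4] = [2,4] − [1,4] + [1,2].
This gives a 10×10 integer matrix of rank 6; reducing to Smith normal form yields diagonal entries (1,1,1,1,1,1).

Boundary ∂_3: C_3 → C_2 sends each 3-simplex σ to the alternating sum Σ_i (−1)^i (σ with its i-th vertex removed). For instance
  ∂[0,1,2,4] = [1,2,4] − [0,2,4] + [0,1,4] − [0,1,2],
  ∂[1,2,3,4] = [2,3,4] − [1,3,4] + [1,2,4] − [1,2,3].
The 10×5 boundary matrix has rank 4 and Smith normal form diag(1,1,1,1).

Computing H_k = (kernel of ∂_k) / (image of ∂_{k+1}):

  H_0: rank C_0 − rank ∂_1 = 5 − 4 = 1, and the invariant factors of ∂_1 are all 1, so H_0 = Z.
  H_1: rank ker ∂_1 − rank ∂_2 = (10 − 4) − 6 = 0, and the invariant factors of ∂_2 are all 1, so H_1 = 0.
  H_2: rank ker ∂_2 − rank ∂_3 = (10 − 6) − 4 = 0, and the invariant factors of ∂_3 are all 1, so H_2 = 0.
  H_3: rank ker ∂_3 − rank ∂_4 = (5 − 4) − 0 = 1, and there is no ∂_4, so H_3 = Z.

H_0 ≅ Z,  H_1 = 0,  H_2 = 0,  H_3 ≅ Z.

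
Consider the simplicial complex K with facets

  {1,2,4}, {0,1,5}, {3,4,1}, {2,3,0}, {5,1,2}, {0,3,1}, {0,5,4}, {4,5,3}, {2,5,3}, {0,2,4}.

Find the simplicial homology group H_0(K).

Fix the vertex order 0 < 1 < 2 < 3 < 4 < 5 and write every simplex with vertices in increasing order. Then dim K = 2 and the simplices of K are:

  0-simplices (6): [0], [1], [2], [3], [4], [5]
  1-simplices (15): [0,1], [0,2], [0,3], [0,4], [0,5], [1,2], [1,3], [1,4], [1,5], [2,3], [2,4], [2,5], [3,4], [3,5], [4,5]
  2-simplices (10): [0,1,3], [0,1,5], [0,2,3], [0,2,4], [0,4,5], [1,2,4], [1,2,5], [1,3,4], [2,3,5], [3,4,5]

giving chain groups C_0 ≅ Z^6, C_1 ≅ Z^15, C_2 ≅ Z^10.

The boundary map ∂_1: C_1 → C_0 sends each edge [p,q] (with p < q) to q − p.
The 6×15 boundary matrix has rank 5 and Smith normal form diag(1,1,1,1,1).

Boundary ∂_2: C_2 → C_1 maps a triangle to the signed sum of its edges. For instance
  ∂[3,4,5] = [4,5] − [3,5] + [3,4],
  ∂[0,2,4] = [2,4] − [0,4] + [0,2].
The 15×10 boundary matrix has rank 10 and Smith normal form diag(1,1,1,1,1,1,1,1,1,2).

Reading off H_k = ker ∂_k / im ∂_{k+1}:

  H_0: rank C_0 − rank ∂_1 = 6 − 5 = 1, and the invariant factors of ∂_1 are all 1, so H_0 = Z.

(K is a triangulation of the real projective plane RP^2.)

H_0 = Z.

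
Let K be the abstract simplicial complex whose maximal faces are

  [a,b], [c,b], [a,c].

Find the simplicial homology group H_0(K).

We work with the vertex ordering a < b < c. The simplices of K, each written with vertices in increasing order, are:

  0-simplices (3): a, b, c
  1-simplices (3): ab, ac, bc

so the chain groups are C_0 ≅ Z^3, C_1 ≅ Z^3.

∂_1: C_1 → C_0 is given by ∂[p,q] = [q] − [p]. For instance
  ∂ac = c − a.
The resulting 3×3 matrix has rank 2, and its Smith normal form has invariant factors (1,1).

Computing H_k = (kernel of ∂_k) / (image of ∂_{k+1}):

  H_0: rank C_0 − rank ∂_1 = 3 − 2 = 1, and the invariant factors of ∂_1 are all 1, so H_0 ≅ Z.

H_0 = Z.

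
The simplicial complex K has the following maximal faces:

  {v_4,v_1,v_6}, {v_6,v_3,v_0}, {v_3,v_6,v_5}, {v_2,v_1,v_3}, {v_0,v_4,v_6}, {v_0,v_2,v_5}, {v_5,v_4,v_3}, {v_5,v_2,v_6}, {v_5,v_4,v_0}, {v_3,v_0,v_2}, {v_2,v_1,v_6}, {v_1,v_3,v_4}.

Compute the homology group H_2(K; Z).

Take the total order v_0 < v_1 < v_2 < v_3 < v_4 < v_5 < v_6 on the vertex set. Then K (dimension 2) consists of the simplices:

  0-simplices (7): [v_0], [v_1], [v_2], [v_3], [v_4], [v_5], [v_6]
  1-simplices (18): (18 of them)
  2-simplices (12): (12 of them)

giving chain groups C_0 ≅ Z^7, C_1 ≅ Z^18, C_2 ≅ Z^12.

The boundary map ∂_1: C_1 → C_0 is given by ∂[p,q] = [q] − [p].
This gives a 7×18 integer matrix of rank 6; reducing to Smith normal form yields diagonal entries (1,1,1,1,1,1).

Boundary ∂_2: C_2 → C_1 acts by ∂[p,q,r] = [q,r] − [p,r] + [p,q]. For instance
  ∂[v_3,v_4,v_5] = [v_4,v_5] − [v_3,v_5] + [v_3,v_4],
  ∂[v_1,v_4,v_6] = [v_4,v_6] − [v_1,v_6] + [v_1,v_4].
The resulting 18×12 matrix has rank 12, and its Smith normal form has invariant factors (1,1,1,1,1,1,1,1,1,1,1,2).

Reading off H_k = ker ∂_k / im ∂_{k+1}:

  H_2: rank ker ∂_2 − rank ∂_3 = (12 − 12) − 0 = 0, and there is no ∂_3, so H_2 ≅ 0.

H_2 ≅ 0.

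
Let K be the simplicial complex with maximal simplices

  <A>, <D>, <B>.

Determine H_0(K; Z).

H_0 ≅ Z^3.

Order the vertices as A < B < D. Listing each simplex with vertices in this order, K has dimension 0 with simplices:

  0-simplices (3): A, B, D

giving chain groups C_0 ≅ Z^3.

From H_k ≅ ker(∂_k) / im(∂_{k+1}) we obtain:

  H_0: rank C_0 − rank ∂_1 = 3 − 0 = 3, and there is no ∂_1, so H_0 = Z^3.

(K is a triangulation of a set of 3 points.)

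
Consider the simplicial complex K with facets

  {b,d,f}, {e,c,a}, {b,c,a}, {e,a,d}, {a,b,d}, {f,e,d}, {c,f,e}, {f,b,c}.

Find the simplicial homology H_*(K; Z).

Order the vertices as a < b < c < d < e < f. Listing each simplex with vertices in this order, K has dimension 2 with simplices:

  0-simplices (6): a, b, c, d, e, f
  1-simplices (12): ab, ac, ad, ae, bc, bd, bf, ce, cf, de, df, ef
  2-simplices (8): abc, abd, ace, ade, bcf, bdf, cef, def

giving chain groups C_0 ≅ Z^6, C_1 ≅ Z^12, C_2 ≅ Z^8.

∂_1: C_1 → C_0 sends each edge [p,q] (with p < q) to q − p. For instance
  ∂bf = f − b.
The 6×12 boundary matrix has rank 5 and Smith normal form diag(1,1,1,1,1).

The boundary map ∂_2: C_2 → C_1 sends each 2-simplex [p,q,r] to [q,r] − [p,r] + [p,q]. For instance
  ∂abd = bd − ad + ab,
  ∂ade = de − ae + ad.
As a 12×8 matrix over Z this has rank 7, with invariant factors (1,1,1,1,1,1,1).

From H_k ≅ ker(∂_k) / im(∂_{k+1}) we obtain:

  H_0: rank C_0 − rank ∂_1 = 6 − 5 = 1, and the invariant factors of ∂_1 are all 1, so H_0 = Z.
  H_1: rank ker ∂_1 − rank ∂_2 = (12 − 5) − 7 = 0, and the invariant factors of ∂_2 are all 1, so H_1 = 0.
  H_2: rank ker ∂_2 − rank ∂_3 = (8 − 7) − 0 = 1, and there is no ∂_3, so H_2 = Z.

H_0 ≅ Z,  H_1 = 0,  H_2 ≅ Z.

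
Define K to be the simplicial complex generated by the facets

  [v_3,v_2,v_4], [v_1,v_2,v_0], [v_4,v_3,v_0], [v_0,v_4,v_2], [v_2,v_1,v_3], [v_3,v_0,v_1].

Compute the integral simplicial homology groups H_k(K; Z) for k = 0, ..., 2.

We work with the vertex ordering v_0 < v_1 < v_2 < v_3 < v_4. The simplices of K, each written with vertices in increasing order, are:

  0-simplices (5): [v_0], [v_1], [v_2], [v_3], [v_4]
  1-simplices (9): [v_0,v_1], [v_0,v_2], [v_0,v_3], [v_0,v_4], [v_1,v_2], [v_1,v_3], [v_2,v_3], [v_2,v_4], [v_3,v_4]
  2-simplices (6): [v_0,v_1,v_2], [v_0,v_1,v_3], [v_0,v_2,v_4], [v_0,v_3,v_4], [v_1,v_2,v_3], [v_2,v_3,v_4]

giving chain groups C_0 ≅ Z^5, C_1 ≅ Z^9, C_2 ≅ Z^6.

The boundary map ∂_1: C_1 → C_0 maps an edge to its endpoints' difference, ∂[p,q] = q − p. For instance
  ∂[v_0,v_4] = [v_4] − [v_0].
The resulting 5×9 matrix has rank 4, and its Smith normal form has invariant factors (1,1,1,1).

∂_2: C_2 → C_1 acts by ∂[p,q,r] = [q,r] − [p,r] + [p,q]. For instance
  ∂[v_0,v_2,v_4] = [v_2,v_4] − [v_0,v_4] + [v_0,v_2],
  ∂[v_0,v_3,v_4] = [v_3,v_4] − [v_0,v_4] + [v_0,v_3].
This gives a 9×6 integer matrix of rank 5; reducing to Smith normal form yields diagonal entries (1,1,1,1,1).

Now H_k = ker ∂_k / im ∂_{k+1}, so:

  H_0: rank C_0 − rank ∂_1 = 5 − 4 = 1, and the invariant factors of ∂_1 are all 1, so H_0 ≅ Z.
  H_1: rank ker ∂_1 − rank ∂_2 = (9 − 4) − 5 = 0, and the invariant factors of ∂_2 are all 1, so H_1 ≅ 0.
  H_2: rank ker ∂_2 − rank ∂_3 = (6 − 5) − 0 = 1, and there is no ∂_3, so H_2 ≅ Z.

H_0 = Z,  H_1 = 0,  H_2 = Z.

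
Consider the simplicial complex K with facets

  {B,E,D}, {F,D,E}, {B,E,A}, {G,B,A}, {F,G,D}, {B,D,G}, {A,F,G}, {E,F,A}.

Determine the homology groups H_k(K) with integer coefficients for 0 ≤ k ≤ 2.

K has 6 vertices, 12 edges, 8 triangles.
rank ∂_0 = 0, rank ∂_1 = 5 ⇒ b_0 = 6 − 0 − 5 = 1; all invariant factors of ∂_1 are 1 so no torsion. So H_0 ≅ Z.
rank ∂_1 = 5, rank ∂_2 = 7 ⇒ b_1 = 12 − 5 − 7 = 0; all invariant factors of ∂_2 are 1 so no torsion. So H_1 ≅ 0.
rank ∂_2 = 7, rank ∂_3 = 0 ⇒ b_2 = 8 − 7 − 0 = 1. So H_2 ≅ Z.

H_0 ≅ Z,  H_1 = 0,  H_2 ≅ Z.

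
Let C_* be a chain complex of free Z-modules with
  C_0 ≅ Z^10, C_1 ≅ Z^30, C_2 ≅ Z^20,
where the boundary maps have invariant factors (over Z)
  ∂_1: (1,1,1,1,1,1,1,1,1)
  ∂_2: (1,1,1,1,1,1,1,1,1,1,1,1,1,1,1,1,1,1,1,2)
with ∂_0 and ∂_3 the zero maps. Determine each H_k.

H_0 ≅ Z,  H_1 ≅ Z ⊕ Z_2,  H_2 = 0.

H_0: b_0 = 10 − 0 − 9 = 1; torsion from ∂_1 factors > 1: none. So H_0 ≅ Z.
H_1: b_1 = 30 − 9 − 20 = 1; torsion from ∂_2 factors > 1: [2]. So H_1 ≅ Z ⊕ Z_2.
H_2: b_2 = 20 − 20 − 0 = 0; torsion from ∂_3 factors > 1: none. So H_2 ≅ 0.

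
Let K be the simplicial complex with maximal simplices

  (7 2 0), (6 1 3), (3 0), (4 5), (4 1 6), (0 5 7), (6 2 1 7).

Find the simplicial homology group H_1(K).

K has 8 vertices, 16 edges, 8 triangles, 1 3-simplex.
rank ∂_1 = 7, rank ∂_2 = 7 ⇒ b_1 = 16 − 7 − 7 = 2; all invariant factors of ∂_2 are 1 so no torsion. So H_1 = Z^2.

H_1 ≅ Z^2.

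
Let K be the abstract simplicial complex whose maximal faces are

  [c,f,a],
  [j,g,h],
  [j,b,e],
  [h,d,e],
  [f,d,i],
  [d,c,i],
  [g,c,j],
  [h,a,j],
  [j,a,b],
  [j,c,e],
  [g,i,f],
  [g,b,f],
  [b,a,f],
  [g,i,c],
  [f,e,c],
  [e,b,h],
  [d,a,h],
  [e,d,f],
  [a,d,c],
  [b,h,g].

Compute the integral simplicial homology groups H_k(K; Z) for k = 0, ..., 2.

H_0 ≅ Z,  H_1 ≅ Z ⊕ Z/2Z,  H_2 = 0.

We work with the vertex ordering a < b < c < d < e < f < g < h < i < j. The simplices of K, each written with vertices in increasing order, are:

  0-simplices (10): a, b, c, d, e, f, g, h, i, j
  1-simplices (30): ab, ac, ad, af, ah, aj, be, bf, bg, bh, bj, cd, ce, cf, cg, ci, cj, de, df, dh, di, ef, eh, ej, fg, fi, gh, gi, gj, hj
  2-simplices (20): abf, abj, acd, acf, adh, ahj, beh, bej, bfg, bgh, cdi, cef, cej, cgi, cgj, def, deh, dfi, fgi, ghj

giving chain groups C_0 ≅ Z^10, C_1 ≅ Z^30, C_2 ≅ Z^20.

∂_1: C_1 → C_0 maps an edge to its endpoints' difference, ∂[p,q] = q − p. For instance
  ∂df = f − d.
This gives a 10×30 integer matrix of rank 9; reducing to Smith normal form yields diagonal entries (1,1,1,1,1,1,1,1,1).

The boundary map ∂_2: C_2 → C_1 maps a triangle to the signed sum of its edges. For instance
  ∂cgi = gi − ci + cg,
  ∂ghj = hj − gj + gh.
This gives a 30×20 integer matrix of rank 20; reducing to Smith normal form yields diagonal entries (1,1,1,1,1,1,1,1,1,1,1,1,1,1,1,1,1,1,1,2).

Now H_k = ker ∂_k / im ∂_{k+1}, so:

  H_0: rank C_0 − rank ∂_1 = 10 − 9 = 1, and the invariant factors of ∂_1 are all 1, so H_0 = Z.
  H_1: rank ker ∂_1 − rank ∂_2 = (30 − 9) − 20 = 1, and ∂_2 has invariant factor 2 > 1, so H_1 = Z ⊕ Z/2Z.
  H_2: rank ker ∂_2 − rank ∂_3 = (20 − 20) − 0 = 0, and there is no ∂_3, so H_2 = 0.

As a check, the Euler characteristic is 10 − 30 + 20 = 0, which agrees with 1 − 1 + 0 = 0.
(K is a triangulation of the Klein bottle.)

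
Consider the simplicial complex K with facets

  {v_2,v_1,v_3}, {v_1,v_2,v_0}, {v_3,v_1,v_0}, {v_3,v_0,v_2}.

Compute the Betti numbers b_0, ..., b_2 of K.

We work with the vertex ordering v_0 < v_1 < v_2 < v_3. The simplices of K, each written with vertices in increasing order, are:

  0-simplices (4): [v_0], [v_1], [v_2], [v_3]
  1-simplices (6): [v_0,v_1], [v_0,v_2], [v_0,v_3], [v_1,v_2], [v_1,v_3], [v_2,v_3]
  2-simplices (4): [v_0,v_1,v_2], [v_0,v_1,v_3], [v_0,v_2,v_3], [v_1,v_2,v_3]

so the chain groups are C_0 ≅ Z^4, C_1 ≅ Z^6, C_2 ≅ Z^4.

Boundary ∂_1: C_1 → C_0 sends each edge [p,q] (with p < q) to q − p. For instance
  ∂[v_0,v_1] = [v_1] − [v_0].
The 4×6 boundary matrix has rank 3 and Smith normal form diag(1,1,1).

∂_2: C_2 → C_1 sends each 2-simplex [p,q,r] to [q,r] − [p,r] + [p,q]. For instance
  ∂[v_0,v_1,v_3] = [v_1,v_3] − [v_0,v_3] + [v_0,v_1],
  ∂[v_0,v_1,v_2] = [v_1,v_2] − [v_0,v_2] + [v_0,v_1].
As a 6×4 matrix over Z this has rank 3, with invariant factors (1,1,1).

From H_k ≅ ker(∂_k) / im(∂_{k+1}) we obtain:

  H_0: rank C_0 − rank ∂_1 = 4 − 3 = 1, and the invariant factors of ∂_1 are all 1, so H_0 ≅ Z.
  H_1: rank ker ∂_1 − rank ∂_2 = (6 − 3) − 3 = 0, and the invariant factors of ∂_2 are all 1, so H_1 ≅ 0.
  H_2: rank ker ∂_2 − rank ∂_3 = (4 − 3) − 0 = 1, and there is no ∂_3, so H_2 ≅ Z.

As a check, the Euler characteristic is 4 − 6 + 4 = 2, which agrees with 1 − 0 + 1 = 2.

Hence the Betti numbers are b_0 = 1, b_1 = 0, b_2 = 1.

b_0 = 1, b_1 = 0, b_2 = 1.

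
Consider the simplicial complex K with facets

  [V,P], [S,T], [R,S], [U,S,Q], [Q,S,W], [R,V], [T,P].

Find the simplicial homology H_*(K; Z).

Fix the vertex order P < Q < R < S < T < U < V < W and write every simplex with vertices in increasing order. Then dim K = 2 and the simplices of K are:

  0-simplices (8): P, Q, R, S, T, U, V, W
  1-simplices (10): PT, PV, QS, QU, QW, RS, RV, ST, SU, SW
  2-simplices (2): QSU, QSW

giving chain groups C_0 ≅ Z^8, C_1 ≅ Z^10, C_2 ≅ Z^2.

∂_1: C_1 → C_0 is given by ∂[p,q] = [q] − [p]. For instance
  ∂ST = T − S.
This gives a 8×10 integer matrix of rank 7; reducing to Smith normal form yields diagonal entries (1,1,1,1,1,1,1).

Boundary ∂_2: C_2 → C_1 maps a triangle to the signed sum of its edges. For instance
  ∂QSU = SU − QU + QS,
  ∂QSW = SW − QW + QS.
The resulting 10×2 matrix has rank 2, and its Smith normal form has invariant factors (1,1).

Computing H_k = (kernel of ∂_k) / (image of ∂_{k+1}):

  H_0: rank C_0 − rank ∂_1 = 8 − 7 = 1, and the invariant factors of ∂_1 are all 1, so H_0 = Z.
  H_1: rank ker ∂_1 − rank ∂_2 = (10 − 7) − 2 = 1, and the invariant factors of ∂_2 are all 1, so H_1 = Z.
  H_2: rank ker ∂_2 − rank ∂_3 = (2 − 2) − 0 = 0, and there is no ∂_3, so H_2 = 0.

H_0 ≅ Z,  H_1 ≅ Z,  H_2 = 0.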